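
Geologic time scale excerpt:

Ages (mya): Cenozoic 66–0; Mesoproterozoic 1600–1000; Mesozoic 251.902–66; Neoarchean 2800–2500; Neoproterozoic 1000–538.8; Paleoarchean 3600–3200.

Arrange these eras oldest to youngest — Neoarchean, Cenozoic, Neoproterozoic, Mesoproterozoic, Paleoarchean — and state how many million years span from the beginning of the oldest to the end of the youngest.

From the excerpt: Neoarchean 2800–2500; Cenozoic 66–0; Neoproterozoic 1000–538.8; Mesoproterozoic 1600–1000; Paleoarchean 3600–3200 (Ma).
Larger Ma is earlier, so the oldest is Paleoarchean and the youngest is Cenozoic; oldest to youngest: Paleoarchean, Neoarchean, Mesoproterozoic, Neoproterozoic, Cenozoic.
Oldest start 3600 minus youngest end 0 gives 3600 Myr overall.

Paleoarchean → Neoarchean → Mesoproterozoic → Neoproterozoic → Cenozoic; total span 3600 Myr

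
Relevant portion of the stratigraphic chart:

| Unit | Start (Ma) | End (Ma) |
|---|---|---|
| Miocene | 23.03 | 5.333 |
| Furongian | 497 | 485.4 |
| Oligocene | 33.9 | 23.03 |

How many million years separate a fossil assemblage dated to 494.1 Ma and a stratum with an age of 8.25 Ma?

494.1 − 8.25 = 485.85 million years.

485.85 million years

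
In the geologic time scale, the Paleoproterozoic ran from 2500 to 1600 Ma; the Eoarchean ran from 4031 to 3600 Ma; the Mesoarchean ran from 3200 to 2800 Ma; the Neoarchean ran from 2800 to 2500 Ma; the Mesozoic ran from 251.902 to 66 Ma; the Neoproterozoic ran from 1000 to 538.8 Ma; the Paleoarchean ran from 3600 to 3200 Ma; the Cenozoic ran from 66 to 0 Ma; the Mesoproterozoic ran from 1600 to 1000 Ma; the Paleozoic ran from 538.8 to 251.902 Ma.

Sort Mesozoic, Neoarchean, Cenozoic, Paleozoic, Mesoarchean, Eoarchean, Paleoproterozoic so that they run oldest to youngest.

Sorting by start age (descending Ma, since larger Ma = older): Eoarchean start 4031, Mesoarchean start 3200, Neoarchean start 2800, Paleoproterozoic start 2500, Paleozoic start 538.8, Mesozoic start 251.902, Cenozoic start 66.

Eoarchean, then Mesoarchean, then Neoarchean, then Paleoproterozoic, then Paleozoic, then Mesozoic, then Cenozoic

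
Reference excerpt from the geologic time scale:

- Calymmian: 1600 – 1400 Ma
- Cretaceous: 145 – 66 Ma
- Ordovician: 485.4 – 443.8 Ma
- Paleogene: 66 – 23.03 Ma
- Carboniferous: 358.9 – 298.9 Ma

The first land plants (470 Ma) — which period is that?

Ordovician

470 Ma lies between 485.4 and 443.8 Ma, so it falls in the Ordovician.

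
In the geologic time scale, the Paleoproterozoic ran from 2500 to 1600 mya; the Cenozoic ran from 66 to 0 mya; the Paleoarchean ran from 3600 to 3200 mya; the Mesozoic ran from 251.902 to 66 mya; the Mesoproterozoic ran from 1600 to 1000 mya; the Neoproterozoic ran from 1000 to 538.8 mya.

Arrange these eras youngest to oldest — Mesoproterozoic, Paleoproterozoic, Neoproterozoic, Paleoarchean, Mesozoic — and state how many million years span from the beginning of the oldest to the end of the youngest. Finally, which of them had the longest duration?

Mesozoic, Neoproterozoic, Mesoproterozoic, Paleoproterozoic, Paleoarchean; total span 3534 Myr; longest is Paleoproterozoic

From the excerpt: Mesoproterozoic 1600–1000; Paleoproterozoic 2500–1600; Neoproterozoic 1000–538.8; Paleoarchean 3600–3200; Mesozoic 251.902–66 (Ma).
Larger Ma is earlier, so the oldest is Paleoarchean and the youngest is Mesozoic; youngest to oldest: Mesozoic, Neoproterozoic, Mesoproterozoic, Paleoproterozoic, Paleoarchean.
Oldest start 3600 minus youngest end 66 gives 3534 Myr overall.
Individual lengths (start − end): Mesoproterozoic 600; Paleoproterozoic 900; Paleoarchean 400; Neoproterozoic 461.2; Mesozoic 185.902. The largest is Paleoproterozoic at 900 Myr.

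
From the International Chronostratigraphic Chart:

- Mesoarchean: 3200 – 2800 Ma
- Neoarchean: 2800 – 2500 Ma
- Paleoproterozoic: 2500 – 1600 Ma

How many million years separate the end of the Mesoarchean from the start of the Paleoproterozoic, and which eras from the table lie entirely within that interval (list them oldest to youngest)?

300 million years; Neoarchean

The Mesoarchean closes at 2800 Ma and the Paleoproterozoic opens at 2500 Ma, so the interval is 2800 − 2500 = 300 Myr.
An era fits inside if it starts at or after 2800 Ma and ends at or before 2500 Ma; oldest first that gives Neoarchean.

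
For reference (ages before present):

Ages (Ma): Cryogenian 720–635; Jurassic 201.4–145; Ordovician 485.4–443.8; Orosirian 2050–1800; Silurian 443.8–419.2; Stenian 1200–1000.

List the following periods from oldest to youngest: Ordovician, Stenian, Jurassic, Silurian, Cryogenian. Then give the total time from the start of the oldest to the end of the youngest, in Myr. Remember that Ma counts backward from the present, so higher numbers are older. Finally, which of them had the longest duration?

Stenian, Cryogenian, Ordovician, Silurian, Jurassic; total span 1055 Myr; longest is Stenian

Start ages (Ma): Stenian 1200, Cryogenian 720, Ordovician 485.4, Silurian 443.8, Jurassic 201.4.
Ordered oldest to youngest: Stenian, Cryogenian, Ordovician, Silurian, Jurassic.
Span = 1200 − 145 = 1055 Myr.
Durations: Cryogenian 85, Jurassic 56.4, Stenian 200, Silurian 24.6, Ordovician 41.6 → longest is Stenian (200 Myr).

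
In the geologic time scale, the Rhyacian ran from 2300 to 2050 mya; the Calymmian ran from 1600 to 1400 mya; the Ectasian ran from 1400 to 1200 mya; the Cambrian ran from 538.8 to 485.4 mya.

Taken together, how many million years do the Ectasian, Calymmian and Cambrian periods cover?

453.4 million years

Duration is start − end for each: (1400 − 1200) + (1600 − 1400) + (538.8 − 485.4).
That is 200 + 200 + 53.4, which totals 453.4 million years.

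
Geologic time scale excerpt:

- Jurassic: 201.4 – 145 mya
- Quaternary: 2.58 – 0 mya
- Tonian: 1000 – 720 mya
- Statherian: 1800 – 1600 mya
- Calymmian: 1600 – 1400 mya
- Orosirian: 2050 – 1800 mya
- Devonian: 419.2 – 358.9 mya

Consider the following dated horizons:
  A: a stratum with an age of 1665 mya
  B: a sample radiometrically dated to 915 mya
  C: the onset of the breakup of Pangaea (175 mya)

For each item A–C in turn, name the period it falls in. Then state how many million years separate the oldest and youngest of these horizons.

Match each age against the start–end ranges in the excerpt: A = 1665 Ma → Statherian (1800–1600); B = 915 Ma → Tonian (1000–720); C = 175 Ma → Jurassic (201.4–145).
The largest age is 1665 Ma and the smallest is 175 Ma; their difference is 1490 Myr.

A — Statherian; B — Tonian; C — Jurassic; span 1490 million years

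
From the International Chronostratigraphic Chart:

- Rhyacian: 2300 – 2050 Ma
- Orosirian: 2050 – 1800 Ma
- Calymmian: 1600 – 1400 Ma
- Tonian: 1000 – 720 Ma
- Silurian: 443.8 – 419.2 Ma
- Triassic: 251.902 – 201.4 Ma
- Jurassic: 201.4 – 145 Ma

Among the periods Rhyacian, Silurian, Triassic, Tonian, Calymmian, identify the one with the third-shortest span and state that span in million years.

Durations: Rhyacian 250; Silurian 24.6; Triassic 50.502; Tonian 280; Calymmian 200 Myr.
Sorted shortest-first: Silurian (24.6), Triassic (50.502), Calymmian (200), Rhyacian (250), Tonian (280).
The third shortest is Calymmian at 200 Myr.

Calymmian, 200 million years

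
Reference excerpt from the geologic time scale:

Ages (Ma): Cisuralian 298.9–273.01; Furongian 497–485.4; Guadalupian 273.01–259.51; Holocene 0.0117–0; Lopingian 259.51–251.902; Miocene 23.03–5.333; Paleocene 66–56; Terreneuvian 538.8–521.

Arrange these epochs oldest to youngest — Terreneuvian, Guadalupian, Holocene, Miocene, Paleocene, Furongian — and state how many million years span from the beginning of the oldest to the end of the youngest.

Terreneuvian, Furongian, Guadalupian, Paleocene, Miocene, Holocene; total span 538.8 Myr

Start ages (Ma): Terreneuvian 538.8, Furongian 497, Guadalupian 273.01, Paleocene 66, Miocene 23.03, Holocene 0.0117.
Ordered oldest to youngest: Terreneuvian, Furongian, Guadalupian, Paleocene, Miocene, Holocene.
Span = 538.8 − 0 = 538.8 Myr.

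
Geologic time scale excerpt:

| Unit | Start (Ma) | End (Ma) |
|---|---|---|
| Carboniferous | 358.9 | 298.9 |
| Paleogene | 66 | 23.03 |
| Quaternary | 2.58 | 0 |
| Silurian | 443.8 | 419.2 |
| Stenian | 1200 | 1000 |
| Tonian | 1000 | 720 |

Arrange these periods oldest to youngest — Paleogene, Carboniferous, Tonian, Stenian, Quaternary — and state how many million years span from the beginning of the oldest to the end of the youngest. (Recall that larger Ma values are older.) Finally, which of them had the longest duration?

Start ages (Ma): Stenian 1200, Tonian 1000, Carboniferous 358.9, Paleogene 66, Quaternary 2.58.
Ordered oldest to youngest: Stenian, Tonian, Carboniferous, Paleogene, Quaternary.
Span = 1200 − 0 = 1200 Myr.
Durations: Tonian 280, Quaternary 2.58, Stenian 200, Paleogene 42.97, Carboniferous 60 → longest is Tonian (280 Myr).

Stenian → Tonian → Carboniferous → Paleogene → Quaternary; total span 1200 Myr; longest is Tonian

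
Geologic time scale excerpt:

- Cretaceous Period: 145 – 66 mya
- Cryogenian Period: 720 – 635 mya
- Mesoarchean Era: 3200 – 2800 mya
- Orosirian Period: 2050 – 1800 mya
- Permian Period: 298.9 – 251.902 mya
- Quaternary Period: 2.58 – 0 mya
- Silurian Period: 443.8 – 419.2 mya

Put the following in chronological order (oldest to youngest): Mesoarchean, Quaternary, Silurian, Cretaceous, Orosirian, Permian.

Read off each span (Ma): Mesoarchean 3200–2800; Quaternary 2.58–0; Silurian 443.8–419.2; Cretaceous 145–66; Orosirian 2050–1800; Permian 298.9–251.902.
Larger Ma is older, so oldest→youngest is Mesoarchean, Orosirian, Silurian, Permian, Cretaceous, Quaternary.

Mesoarchean, Orosirian, Silurian, Permian, Cretaceous, Quaternary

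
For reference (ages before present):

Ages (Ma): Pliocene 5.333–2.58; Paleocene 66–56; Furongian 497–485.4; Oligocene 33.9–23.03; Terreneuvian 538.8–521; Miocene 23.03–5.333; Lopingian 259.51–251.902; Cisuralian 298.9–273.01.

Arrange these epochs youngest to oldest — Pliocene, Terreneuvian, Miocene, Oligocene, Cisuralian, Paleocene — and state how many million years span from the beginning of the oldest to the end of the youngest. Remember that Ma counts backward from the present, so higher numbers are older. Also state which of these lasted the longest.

From the excerpt: Pliocene 5.333–2.58; Terreneuvian 538.8–521; Miocene 23.03–5.333; Oligocene 33.9–23.03; Cisuralian 298.9–273.01; Paleocene 66–56 (Ma).
Larger Ma is earlier, so the oldest is Terreneuvian and the youngest is Pliocene; youngest to oldest: Pliocene, Miocene, Oligocene, Paleocene, Cisuralian, Terreneuvian.
Oldest start 538.8 minus youngest end 2.58 gives 536.22 Myr overall.
Individual lengths (start − end): Terreneuvian 17.8; Pliocene 2.753; Cisuralian 25.89; Miocene 17.697; Paleocene 10; Oligocene 10.87. The largest is Cisuralian at 25.89 Myr.

Pliocene, Miocene, Oligocene, Paleocene, Cisuralian, Terreneuvian; total span 536.22 Myr; longest is Cisuralian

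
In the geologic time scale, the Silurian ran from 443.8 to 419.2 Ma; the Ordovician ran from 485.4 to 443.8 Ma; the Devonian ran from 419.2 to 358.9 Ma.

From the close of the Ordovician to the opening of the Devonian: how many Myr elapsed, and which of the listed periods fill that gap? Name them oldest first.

The Ordovician closes at 443.8 Ma and the Devonian opens at 419.2 Ma, so the interval is 443.8 − 419.2 = 24.6 Myr.
A period fits inside if it starts at or after 443.8 Ma and ends at or before 419.2 Ma; oldest first that gives Silurian.

24.6 million years; Silurian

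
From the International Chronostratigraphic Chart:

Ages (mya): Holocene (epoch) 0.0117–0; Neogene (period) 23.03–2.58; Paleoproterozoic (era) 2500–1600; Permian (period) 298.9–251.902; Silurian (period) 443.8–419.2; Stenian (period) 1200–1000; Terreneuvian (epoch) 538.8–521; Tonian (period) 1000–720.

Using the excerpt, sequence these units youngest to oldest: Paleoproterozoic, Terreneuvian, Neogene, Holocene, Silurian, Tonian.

Holocene, then Neogene, then Silurian, then Terreneuvian, then Tonian, then Paleoproterozoic

The oldest of these is Paleoproterozoic (starts 2500 Ma) and the youngest is Holocene (ends 0 Ma).
In between, by decreasing start age: Tonian (1000), Terreneuvian (538.8), Silurian (443.8), Neogene (23.03).
Listing youngest first means reversing that sequence.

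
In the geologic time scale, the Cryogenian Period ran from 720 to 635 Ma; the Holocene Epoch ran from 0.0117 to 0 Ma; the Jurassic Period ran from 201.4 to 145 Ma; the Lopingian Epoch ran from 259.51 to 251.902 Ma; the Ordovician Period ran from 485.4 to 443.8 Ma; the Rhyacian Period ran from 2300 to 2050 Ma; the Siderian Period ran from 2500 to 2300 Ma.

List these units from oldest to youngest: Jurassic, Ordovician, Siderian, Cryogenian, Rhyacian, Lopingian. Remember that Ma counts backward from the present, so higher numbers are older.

The oldest of these is Siderian (starts 2500 Ma) and the youngest is Jurassic (ends 145 Ma).
In between, by decreasing start age: Rhyacian (2300), Cryogenian (720), Ordovician (485.4), Lopingian (259.51).

Siderian, Rhyacian, Cryogenian, Ordovician, Lopingian, Jurassic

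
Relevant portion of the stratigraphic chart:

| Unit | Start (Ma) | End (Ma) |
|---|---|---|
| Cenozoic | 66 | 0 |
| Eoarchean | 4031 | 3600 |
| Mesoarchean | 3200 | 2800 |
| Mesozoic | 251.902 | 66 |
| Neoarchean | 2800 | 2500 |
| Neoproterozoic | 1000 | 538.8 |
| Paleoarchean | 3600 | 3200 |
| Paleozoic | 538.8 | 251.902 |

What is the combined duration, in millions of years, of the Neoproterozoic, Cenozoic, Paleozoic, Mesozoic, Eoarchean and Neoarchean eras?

1731 million years

Each duration: Neoproterozoic = 461.2; Cenozoic = 66; Paleozoic = 286.898; Mesozoic = 185.902; Eoarchean = 431; Neoarchean = 300.
Sum: 461.2 + 66 + 286.898 + 185.902 + 431 + 300 = 1731 Myr.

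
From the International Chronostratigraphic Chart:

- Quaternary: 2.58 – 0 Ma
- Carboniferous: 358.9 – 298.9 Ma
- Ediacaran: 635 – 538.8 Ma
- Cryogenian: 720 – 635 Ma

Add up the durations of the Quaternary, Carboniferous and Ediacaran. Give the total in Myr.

158.78 million years

Each duration: Quaternary = 2.58; Carboniferous = 60; Ediacaran = 96.2.
Sum: 2.58 + 60 + 96.2 = 158.78 Myr.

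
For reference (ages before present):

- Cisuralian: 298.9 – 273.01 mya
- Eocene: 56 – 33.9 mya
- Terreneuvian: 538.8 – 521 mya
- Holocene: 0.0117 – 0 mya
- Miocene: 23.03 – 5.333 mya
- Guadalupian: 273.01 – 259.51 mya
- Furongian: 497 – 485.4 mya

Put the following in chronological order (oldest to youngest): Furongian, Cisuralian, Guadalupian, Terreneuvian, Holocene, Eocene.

Terreneuvian, Furongian, Cisuralian, Guadalupian, Eocene, Holocene

Sorting by start age (descending Ma, since larger Ma = older): Terreneuvian began 538.8, Furongian began 497, Cisuralian began 298.9, Guadalupian began 273.01, Eocene began 56, Holocene began 0.0117.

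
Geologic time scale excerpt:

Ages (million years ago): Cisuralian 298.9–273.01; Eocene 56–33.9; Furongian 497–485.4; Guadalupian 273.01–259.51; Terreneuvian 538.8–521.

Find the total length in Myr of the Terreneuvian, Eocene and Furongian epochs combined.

Each duration: Terreneuvian = 17.8; Eocene = 22.1; Furongian = 11.6.
Sum: 17.8 + 22.1 + 11.6 = 51.5 Myr.

51.5 million years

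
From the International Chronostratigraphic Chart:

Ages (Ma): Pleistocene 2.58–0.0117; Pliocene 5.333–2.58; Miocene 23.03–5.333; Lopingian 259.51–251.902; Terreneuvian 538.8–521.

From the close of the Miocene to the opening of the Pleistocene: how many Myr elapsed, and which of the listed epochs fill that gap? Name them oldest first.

The Miocene closes at 5.333 Ma and the Pleistocene opens at 2.58 Ma, so the interval is 5.333 − 2.58 = 2.753 Myr.
An epoch fits inside if it starts at or after 5.333 Ma and ends at or before 2.58 Ma; oldest first that gives Pliocene.

2.753 million years; Pliocene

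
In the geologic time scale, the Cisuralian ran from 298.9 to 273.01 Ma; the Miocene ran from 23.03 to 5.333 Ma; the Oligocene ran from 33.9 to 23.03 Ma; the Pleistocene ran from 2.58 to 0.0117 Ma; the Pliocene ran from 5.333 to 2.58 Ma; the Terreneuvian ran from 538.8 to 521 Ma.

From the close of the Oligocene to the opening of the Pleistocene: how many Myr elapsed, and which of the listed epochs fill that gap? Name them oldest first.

20.45 million years; Miocene, Pliocene

The Oligocene closes at 23.03 Ma and the Pleistocene opens at 2.58 Ma, so the interval is 23.03 − 2.58 = 20.45 Myr.
An epoch fits inside if it starts at or after 23.03 Ma and ends at or before 2.58 Ma; oldest first that gives Miocene, Pliocene.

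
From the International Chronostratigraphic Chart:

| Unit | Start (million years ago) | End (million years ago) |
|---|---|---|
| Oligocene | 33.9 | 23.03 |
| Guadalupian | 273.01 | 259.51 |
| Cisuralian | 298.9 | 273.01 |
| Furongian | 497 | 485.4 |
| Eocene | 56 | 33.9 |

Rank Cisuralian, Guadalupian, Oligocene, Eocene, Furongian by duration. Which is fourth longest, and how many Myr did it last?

Start − end for each: Cisuralian 298.9 − 273.01 = 25.89; Guadalupian 273.01 − 259.51 = 13.5; Oligocene 33.9 − 23.03 = 10.87; Eocene 56 − 33.9 = 22.1; Furongian 497 − 485.4 = 11.6.
Ranking these from longest: Cisuralian > Eocene > Guadalupian > Furongian > Oligocene.
Position 4 in that ranking is Furongian, which lasted 11.6 Myr.

Furongian, 11.6 million years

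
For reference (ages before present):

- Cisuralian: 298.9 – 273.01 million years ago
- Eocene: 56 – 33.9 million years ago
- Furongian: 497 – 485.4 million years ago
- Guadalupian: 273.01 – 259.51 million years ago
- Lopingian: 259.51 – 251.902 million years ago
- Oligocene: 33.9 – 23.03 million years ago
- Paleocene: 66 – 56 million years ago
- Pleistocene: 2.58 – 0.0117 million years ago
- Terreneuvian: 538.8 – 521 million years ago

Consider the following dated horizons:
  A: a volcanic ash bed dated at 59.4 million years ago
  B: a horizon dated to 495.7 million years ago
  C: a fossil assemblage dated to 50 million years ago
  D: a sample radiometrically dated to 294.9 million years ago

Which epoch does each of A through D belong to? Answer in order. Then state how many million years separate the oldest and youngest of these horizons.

Match each age against the start–end ranges in the excerpt: A = 59.4 Ma → Paleocene (66–56); B = 495.7 Ma → Furongian (497–485.4); C = 50 Ma → Eocene (56–33.9); D = 294.9 Ma → Cisuralian (298.9–273.01).
The largest age is 495.7 Ma and the smallest is 50 Ma; their difference is 445.7 Myr.

A — Paleocene; B — Furongian; C — Eocene; D — Cisuralian; span 445.7 million years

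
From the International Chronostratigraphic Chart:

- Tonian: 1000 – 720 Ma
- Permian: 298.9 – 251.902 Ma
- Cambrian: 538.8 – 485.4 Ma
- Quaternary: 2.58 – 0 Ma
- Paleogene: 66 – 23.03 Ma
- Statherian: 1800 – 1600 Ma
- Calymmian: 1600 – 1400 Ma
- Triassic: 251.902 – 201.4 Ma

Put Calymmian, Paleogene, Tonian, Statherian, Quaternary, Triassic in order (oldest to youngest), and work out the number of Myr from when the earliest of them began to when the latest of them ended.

Start ages (Ma): Statherian 1800, Calymmian 1600, Tonian 1000, Triassic 251.902, Paleogene 66, Quaternary 2.58.
Ordered oldest to youngest: Statherian, Calymmian, Tonian, Triassic, Paleogene, Quaternary.
Span = 1800 − 0 = 1800 Myr.

Statherian → Calymmian → Tonian → Triassic → Paleogene → Quaternary; total span 1800 Myr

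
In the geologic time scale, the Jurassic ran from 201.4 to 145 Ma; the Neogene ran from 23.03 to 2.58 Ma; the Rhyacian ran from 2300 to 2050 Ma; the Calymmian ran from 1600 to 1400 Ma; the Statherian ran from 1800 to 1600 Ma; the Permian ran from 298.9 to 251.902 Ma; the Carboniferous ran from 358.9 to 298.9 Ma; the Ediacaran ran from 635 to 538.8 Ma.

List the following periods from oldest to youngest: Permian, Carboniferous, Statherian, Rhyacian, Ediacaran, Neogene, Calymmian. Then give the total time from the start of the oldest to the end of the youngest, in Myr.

Rhyacian, Statherian, Calymmian, Ediacaran, Carboniferous, Permian, Neogene; total span 2297.42 Myr

From the excerpt: Permian 298.9–251.902; Carboniferous 358.9–298.9; Statherian 1800–1600; Rhyacian 2300–2050; Ediacaran 635–538.8; Neogene 23.03–2.58; Calymmian 1600–1400 (Ma).
Larger Ma is earlier, so the oldest is Rhyacian and the youngest is Neogene; oldest to youngest: Rhyacian, Statherian, Calymmian, Ediacaran, Carboniferous, Permian, Neogene.
Oldest start 2300 minus youngest end 2.58 gives 2297.42 Myr overall.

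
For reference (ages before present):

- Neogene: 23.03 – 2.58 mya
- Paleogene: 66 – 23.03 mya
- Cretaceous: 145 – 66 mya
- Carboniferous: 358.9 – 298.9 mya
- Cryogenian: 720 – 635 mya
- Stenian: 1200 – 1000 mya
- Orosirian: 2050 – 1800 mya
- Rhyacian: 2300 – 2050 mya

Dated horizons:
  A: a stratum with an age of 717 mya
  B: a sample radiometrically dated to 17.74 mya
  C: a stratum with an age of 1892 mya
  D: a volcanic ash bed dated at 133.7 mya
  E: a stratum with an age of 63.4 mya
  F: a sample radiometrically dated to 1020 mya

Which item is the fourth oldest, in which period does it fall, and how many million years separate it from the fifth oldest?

Larger Ma means older, so oldest first: C 1892 > F 1020 > A 717 > D 133.7 > E 63.4 > B 17.74.
Counting 4 along gives D (133.7 Ma); the excerpt puts that inside the Cretaceous, 145–66 Ma.
Next in line is E (63.4 Ma), and 133.7 − 63.4 = 70.3 Myr.

D, in the Cretaceous; 70.3 million years to E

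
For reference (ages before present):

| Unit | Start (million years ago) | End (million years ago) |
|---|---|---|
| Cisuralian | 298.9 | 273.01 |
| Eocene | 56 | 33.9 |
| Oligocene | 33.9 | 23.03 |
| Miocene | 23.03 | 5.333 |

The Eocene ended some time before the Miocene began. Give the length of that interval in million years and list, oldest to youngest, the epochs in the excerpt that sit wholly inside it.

End of Eocene = 33.9 Ma; start of Miocene = 23.03 Ma.
Gap = 33.9 − 23.03 = 10.87 Myr.
Epochs wholly inside 33.9–23.03 Ma: Oligocene (33.9–23.03).

10.87 million years; Oligocene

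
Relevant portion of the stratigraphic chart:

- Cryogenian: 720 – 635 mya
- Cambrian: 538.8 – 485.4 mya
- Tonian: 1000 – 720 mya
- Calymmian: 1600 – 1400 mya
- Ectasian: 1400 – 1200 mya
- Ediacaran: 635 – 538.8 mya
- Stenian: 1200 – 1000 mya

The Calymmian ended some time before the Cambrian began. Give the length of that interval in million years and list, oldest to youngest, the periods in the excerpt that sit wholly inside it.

End of Calymmian = 1400 Ma; start of Cambrian = 538.8 Ma.
Gap = 1400 − 538.8 = 861.2 Myr.
Periods wholly inside 1400–538.8 Ma: Ectasian (1400–1200), Stenian (1200–1000), Tonian (1000–720), Cryogenian (720–635), Ediacaran (635–538.8).

861.2 million years; Ectasian, Stenian, Tonian, Cryogenian, Ediacaran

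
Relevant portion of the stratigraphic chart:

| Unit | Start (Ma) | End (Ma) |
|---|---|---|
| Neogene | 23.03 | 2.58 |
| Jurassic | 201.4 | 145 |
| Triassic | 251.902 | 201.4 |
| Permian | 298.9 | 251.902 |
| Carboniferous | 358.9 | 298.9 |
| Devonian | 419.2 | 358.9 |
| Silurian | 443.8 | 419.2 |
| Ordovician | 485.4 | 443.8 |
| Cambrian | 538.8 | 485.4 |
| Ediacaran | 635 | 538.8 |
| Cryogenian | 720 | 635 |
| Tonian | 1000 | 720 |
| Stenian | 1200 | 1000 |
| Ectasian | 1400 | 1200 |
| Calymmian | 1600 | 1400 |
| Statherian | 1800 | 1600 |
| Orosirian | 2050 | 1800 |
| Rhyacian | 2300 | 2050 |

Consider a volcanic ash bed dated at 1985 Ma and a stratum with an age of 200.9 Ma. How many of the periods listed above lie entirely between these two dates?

14

1985 Ma sits inside the Orosirian (2050–1800) and 200.9 Ma inside the Jurassic (201.4–145); neither of those is wholly between the two dates.
The listed periods lying completely between them are Statherian, Calymmian, Ectasian, Stenian, Tonian, Cryogenian, Ediacaran, Cambrian, Ordovician, Silurian, Devonian, Carboniferous, Permian, Triassic — 14 in all.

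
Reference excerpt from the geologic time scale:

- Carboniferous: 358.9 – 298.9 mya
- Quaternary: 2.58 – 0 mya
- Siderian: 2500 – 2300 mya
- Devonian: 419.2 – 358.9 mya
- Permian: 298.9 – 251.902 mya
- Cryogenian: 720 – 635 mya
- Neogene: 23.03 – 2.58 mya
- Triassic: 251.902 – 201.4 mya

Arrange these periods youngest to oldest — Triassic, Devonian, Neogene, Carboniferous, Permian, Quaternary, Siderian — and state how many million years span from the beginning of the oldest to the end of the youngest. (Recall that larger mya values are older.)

Quaternary, Neogene, Triassic, Permian, Carboniferous, Devonian, Siderian; total span 2500 Myr

From the excerpt: Triassic 251.902–201.4; Devonian 419.2–358.9; Neogene 23.03–2.58; Carboniferous 358.9–298.9; Permian 298.9–251.902; Quaternary 2.58–0; Siderian 2500–2300 (Ma).
Larger Ma is earlier, so the oldest is Siderian and the youngest is Quaternary; youngest to oldest: Quaternary, Neogene, Triassic, Permian, Carboniferous, Devonian, Siderian.
Oldest start 2500 minus youngest end 0 gives 2500 Myr overall.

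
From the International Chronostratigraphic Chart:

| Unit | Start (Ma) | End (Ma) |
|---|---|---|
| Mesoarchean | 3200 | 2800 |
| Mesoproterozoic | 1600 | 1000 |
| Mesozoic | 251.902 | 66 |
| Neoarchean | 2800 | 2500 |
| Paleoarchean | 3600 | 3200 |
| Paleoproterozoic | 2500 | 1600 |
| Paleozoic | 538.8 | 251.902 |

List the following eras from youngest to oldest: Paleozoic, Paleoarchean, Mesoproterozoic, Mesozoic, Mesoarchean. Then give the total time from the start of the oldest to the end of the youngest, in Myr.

Mesozoic → Paleozoic → Mesoproterozoic → Mesoarchean → Paleoarchean; total span 3534 Myr

Start ages (Ma): Paleoarchean 3600, Mesoarchean 3200, Mesoproterozoic 1600, Paleozoic 538.8, Mesozoic 251.902.
Ordered youngest to oldest: Mesozoic, Paleozoic, Mesoproterozoic, Mesoarchean, Paleoarchean.
Span = 3600 − 66 = 3534 Myr.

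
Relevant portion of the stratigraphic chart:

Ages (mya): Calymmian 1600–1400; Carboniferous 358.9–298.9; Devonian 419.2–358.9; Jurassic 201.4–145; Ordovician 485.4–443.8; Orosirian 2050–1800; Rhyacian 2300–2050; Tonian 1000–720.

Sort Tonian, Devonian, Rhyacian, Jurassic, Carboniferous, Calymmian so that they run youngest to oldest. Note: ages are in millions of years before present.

The oldest of these is Rhyacian (starts 2300 Ma) and the youngest is Jurassic (ends 145 Ma).
In between, by decreasing start age: Calymmian (1600), Tonian (1000), Devonian (419.2), Carboniferous (358.9).
Listing youngest first means reversing that sequence.

Jurassic, Carboniferous, Devonian, Tonian, Calymmian, Rhyacian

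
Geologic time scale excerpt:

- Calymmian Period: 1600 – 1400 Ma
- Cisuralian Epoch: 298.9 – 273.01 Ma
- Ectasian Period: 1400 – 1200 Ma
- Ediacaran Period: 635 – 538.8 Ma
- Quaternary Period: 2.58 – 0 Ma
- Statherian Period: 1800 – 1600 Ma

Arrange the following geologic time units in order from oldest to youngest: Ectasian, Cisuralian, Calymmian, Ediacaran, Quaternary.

Read off each span (Ma): Ectasian 1400–1200; Cisuralian 298.9–273.01; Calymmian 1600–1400; Ediacaran 635–538.8; Quaternary 2.58–0.
Larger Ma is older, so oldest→youngest is Calymmian, Ectasian, Ediacaran, Cisuralian, Quaternary.

Calymmian, Ectasian, Ediacaran, Cisuralian, Quaternary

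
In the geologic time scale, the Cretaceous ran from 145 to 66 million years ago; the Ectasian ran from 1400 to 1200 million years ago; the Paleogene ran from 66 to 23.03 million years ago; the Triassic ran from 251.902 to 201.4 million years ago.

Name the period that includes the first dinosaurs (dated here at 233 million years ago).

Triassic

233 Ma lies between 251.902 and 201.4 Ma, so it falls in the Triassic.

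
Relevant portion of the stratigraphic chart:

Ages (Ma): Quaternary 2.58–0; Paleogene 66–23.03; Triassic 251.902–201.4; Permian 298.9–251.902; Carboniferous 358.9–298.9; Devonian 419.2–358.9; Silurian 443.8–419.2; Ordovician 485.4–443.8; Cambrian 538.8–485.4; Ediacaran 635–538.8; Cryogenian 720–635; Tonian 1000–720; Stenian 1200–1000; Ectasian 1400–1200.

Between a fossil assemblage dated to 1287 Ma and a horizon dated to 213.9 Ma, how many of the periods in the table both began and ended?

1287 Ma sits inside the Ectasian (1400–1200) and 213.9 Ma inside the Triassic (251.902–201.4); neither of those is wholly between the two dates.
The listed periods lying completely between them are Stenian, Tonian, Cryogenian, Ediacaran, Cambrian, Ordovician, Silurian, Devonian, Carboniferous, Permian — 10 in all.

10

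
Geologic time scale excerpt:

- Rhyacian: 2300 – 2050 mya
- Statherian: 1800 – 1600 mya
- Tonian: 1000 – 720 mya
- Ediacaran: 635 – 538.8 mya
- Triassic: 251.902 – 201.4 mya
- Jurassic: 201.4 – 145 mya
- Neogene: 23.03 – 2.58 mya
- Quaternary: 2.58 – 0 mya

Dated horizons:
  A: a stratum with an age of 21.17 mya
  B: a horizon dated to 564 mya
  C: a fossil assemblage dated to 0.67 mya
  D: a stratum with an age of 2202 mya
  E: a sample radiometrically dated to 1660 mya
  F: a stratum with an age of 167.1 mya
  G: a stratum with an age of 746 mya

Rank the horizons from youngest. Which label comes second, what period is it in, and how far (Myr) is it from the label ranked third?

Sorted youngest-first by Ma: C (0.67), A (21.17), F (167.1), B (564), G (746), E (1660), D (2202).
The second youngest is A at 21.17 Ma, which lies in 23.03–2.58 Ma: the Neogene.
The third youngest is F at 167.1 Ma; separation = |21.17 − 167.1| = 145.93 Myr.

A, in the Neogene; 145.93 million years to F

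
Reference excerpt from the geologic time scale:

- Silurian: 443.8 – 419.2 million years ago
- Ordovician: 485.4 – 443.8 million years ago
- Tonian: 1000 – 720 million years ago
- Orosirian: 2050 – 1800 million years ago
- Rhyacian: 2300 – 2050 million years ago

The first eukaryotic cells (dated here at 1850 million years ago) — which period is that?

1850 Ma lies between 2050 and 1800 Ma, so it falls in the Orosirian.

Orosirian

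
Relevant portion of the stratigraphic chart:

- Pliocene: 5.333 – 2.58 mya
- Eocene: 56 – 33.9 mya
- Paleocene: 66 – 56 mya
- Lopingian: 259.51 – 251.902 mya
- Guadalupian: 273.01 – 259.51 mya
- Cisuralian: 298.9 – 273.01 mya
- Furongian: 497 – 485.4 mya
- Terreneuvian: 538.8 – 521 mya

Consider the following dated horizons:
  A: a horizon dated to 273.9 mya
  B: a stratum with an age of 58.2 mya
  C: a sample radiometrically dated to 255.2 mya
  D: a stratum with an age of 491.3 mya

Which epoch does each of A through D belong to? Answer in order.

Match each age against the start–end ranges in the excerpt: A = 273.9 Ma → Cisuralian (298.9–273.01); B = 58.2 Ma → Paleocene (66–56); C = 255.2 Ma → Lopingian (259.51–251.902); D = 491.3 Ma → Furongian (497–485.4).

A — Cisuralian; B — Paleocene; C — Lopingian; D — Furongian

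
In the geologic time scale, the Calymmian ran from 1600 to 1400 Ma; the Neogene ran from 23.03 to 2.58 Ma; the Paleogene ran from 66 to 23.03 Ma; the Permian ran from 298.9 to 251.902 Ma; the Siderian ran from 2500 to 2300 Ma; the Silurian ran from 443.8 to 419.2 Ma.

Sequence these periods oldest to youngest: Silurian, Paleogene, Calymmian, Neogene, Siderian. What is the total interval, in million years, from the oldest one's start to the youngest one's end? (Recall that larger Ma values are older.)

From the excerpt: Silurian 443.8–419.2; Paleogene 66–23.03; Calymmian 1600–1400; Neogene 23.03–2.58; Siderian 2500–2300 (Ma).
Larger Ma is earlier, so the oldest is Siderian and the youngest is Neogene; oldest to youngest: Siderian, Calymmian, Silurian, Paleogene, Neogene.
Oldest start 2500 minus youngest end 2.58 gives 2497.42 Myr overall.

Siderian → Calymmian → Silurian → Paleogene → Neogene; total span 2497.42 Myr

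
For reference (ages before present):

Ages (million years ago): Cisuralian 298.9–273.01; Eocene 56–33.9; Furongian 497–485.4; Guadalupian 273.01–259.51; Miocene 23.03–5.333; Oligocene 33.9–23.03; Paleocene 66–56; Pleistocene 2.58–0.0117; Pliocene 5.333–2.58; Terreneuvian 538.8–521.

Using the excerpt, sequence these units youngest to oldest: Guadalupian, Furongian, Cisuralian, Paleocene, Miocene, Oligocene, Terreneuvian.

Miocene, Oligocene, Paleocene, Guadalupian, Cisuralian, Furongian, Terreneuvian

Sorting by start age (ascending Ma, since larger Ma = older): Miocene start 23.03, Oligocene start 33.9, Paleocene start 66, Guadalupian start 273.01, Cisuralian start 298.9, Furongian start 497, Terreneuvian start 538.8.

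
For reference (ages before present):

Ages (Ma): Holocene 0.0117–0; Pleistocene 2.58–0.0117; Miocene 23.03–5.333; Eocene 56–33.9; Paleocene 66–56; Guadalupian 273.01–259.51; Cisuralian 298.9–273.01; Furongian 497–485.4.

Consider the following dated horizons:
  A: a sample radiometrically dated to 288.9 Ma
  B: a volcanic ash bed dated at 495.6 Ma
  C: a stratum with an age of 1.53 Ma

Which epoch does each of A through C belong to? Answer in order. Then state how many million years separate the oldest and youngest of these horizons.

A — Cisuralian; B — Furongian; C — Pleistocene; span 494.07 million years

A: 288.9 Ma lies in 298.9–273.01 Ma, so Cisuralian.
B: 495.6 Ma lies in 497–485.4 Ma, so Furongian.
C: 1.53 Ma lies in 2.58–0.0117 Ma, so Pleistocene.
Oldest = 495.6 Ma, youngest = 1.53 Ma → span 494.07 Myr.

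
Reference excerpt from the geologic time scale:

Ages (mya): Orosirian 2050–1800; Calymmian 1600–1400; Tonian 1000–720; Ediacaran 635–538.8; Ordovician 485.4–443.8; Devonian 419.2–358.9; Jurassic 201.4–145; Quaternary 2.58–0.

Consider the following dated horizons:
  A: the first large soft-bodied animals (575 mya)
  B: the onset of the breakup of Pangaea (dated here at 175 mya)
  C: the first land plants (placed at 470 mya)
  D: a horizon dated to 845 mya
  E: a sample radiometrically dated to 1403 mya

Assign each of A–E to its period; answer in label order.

Match each age against the start–end ranges in the excerpt: A = 575 Ma → Ediacaran (635–538.8); B = 175 Ma → Jurassic (201.4–145); C = 470 Ma → Ordovician (485.4–443.8); D = 845 Ma → Tonian (1000–720); E = 1403 Ma → Calymmian (1600–1400).

A — Ediacaran; B — Jurassic; C — Ordovician; D — Tonian; E — Calymmian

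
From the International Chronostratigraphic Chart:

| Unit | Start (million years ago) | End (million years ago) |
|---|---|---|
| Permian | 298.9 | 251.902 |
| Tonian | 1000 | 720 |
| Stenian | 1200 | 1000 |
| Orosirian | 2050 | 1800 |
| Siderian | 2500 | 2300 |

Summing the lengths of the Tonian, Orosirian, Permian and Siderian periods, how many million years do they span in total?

776.998 million years

Duration is start − end for each: (1000 − 720) + (2050 − 1800) + (298.9 − 251.902) + (2500 − 2300).
That is 280 + 250 + 46.998 + 200, which totals 776.998 million years.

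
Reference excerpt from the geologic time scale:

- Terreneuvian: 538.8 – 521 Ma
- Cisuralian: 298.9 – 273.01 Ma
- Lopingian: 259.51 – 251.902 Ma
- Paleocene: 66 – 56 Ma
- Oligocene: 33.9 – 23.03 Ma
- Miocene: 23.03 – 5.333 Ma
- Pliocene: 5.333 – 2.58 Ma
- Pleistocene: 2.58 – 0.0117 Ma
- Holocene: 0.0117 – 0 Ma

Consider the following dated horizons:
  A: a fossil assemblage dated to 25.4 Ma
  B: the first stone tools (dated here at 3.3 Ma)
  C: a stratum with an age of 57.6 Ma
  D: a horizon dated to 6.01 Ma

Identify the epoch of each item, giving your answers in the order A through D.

A — Oligocene; B — Pliocene; C — Paleocene; D — Miocene

Match each age against the start–end ranges in the excerpt: A = 25.4 Ma → Oligocene (33.9–23.03); B = 3.3 Ma → Pliocene (5.333–2.58); C = 57.6 Ma → Paleocene (66–56); D = 6.01 Ma → Miocene (23.03–5.333).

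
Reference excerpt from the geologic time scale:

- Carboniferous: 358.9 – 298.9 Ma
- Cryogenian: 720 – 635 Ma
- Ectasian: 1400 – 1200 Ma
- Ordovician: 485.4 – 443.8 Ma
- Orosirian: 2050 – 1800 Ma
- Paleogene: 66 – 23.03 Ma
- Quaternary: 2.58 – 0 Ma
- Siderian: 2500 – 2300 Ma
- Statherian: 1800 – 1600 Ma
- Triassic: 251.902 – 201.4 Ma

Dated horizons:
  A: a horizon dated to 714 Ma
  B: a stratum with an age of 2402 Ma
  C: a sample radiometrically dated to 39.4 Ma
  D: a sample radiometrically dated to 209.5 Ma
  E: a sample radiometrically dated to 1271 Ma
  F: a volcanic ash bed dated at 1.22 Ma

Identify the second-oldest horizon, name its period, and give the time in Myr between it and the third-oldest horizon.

E, in the Ectasian; 557 million years to A

Larger Ma means older, so oldest first: B 2402 > E 1271 > A 714 > D 209.5 > C 39.4 > F 1.22.
Counting 2 along gives E (1271 Ma); the excerpt puts that inside the Ectasian, 1400–1200 Ma.
Next in line is A (714 Ma), and 1271 − 714 = 557 Myr.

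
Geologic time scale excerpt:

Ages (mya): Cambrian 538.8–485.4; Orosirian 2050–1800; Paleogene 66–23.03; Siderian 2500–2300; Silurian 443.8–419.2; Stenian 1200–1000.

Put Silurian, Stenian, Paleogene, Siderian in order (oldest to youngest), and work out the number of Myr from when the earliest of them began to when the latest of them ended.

Start ages (Ma): Siderian 2500, Stenian 1200, Silurian 443.8, Paleogene 66.
Ordered oldest to youngest: Siderian, Stenian, Silurian, Paleogene.
Span = 2500 − 23.03 = 2476.97 Myr.

Siderian → Stenian → Silurian → Paleogene; total span 2476.97 Myr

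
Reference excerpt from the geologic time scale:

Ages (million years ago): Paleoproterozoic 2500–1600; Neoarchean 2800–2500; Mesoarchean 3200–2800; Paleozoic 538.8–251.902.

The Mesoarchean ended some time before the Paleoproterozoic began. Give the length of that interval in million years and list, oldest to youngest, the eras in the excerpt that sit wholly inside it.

300 million years; Neoarchean

The Mesoarchean closes at 2800 Ma and the Paleoproterozoic opens at 2500 Ma, so the interval is 2800 − 2500 = 300 Myr.
An era fits inside if it starts at or after 2800 Ma and ends at or before 2500 Ma; oldest first that gives Neoarchean.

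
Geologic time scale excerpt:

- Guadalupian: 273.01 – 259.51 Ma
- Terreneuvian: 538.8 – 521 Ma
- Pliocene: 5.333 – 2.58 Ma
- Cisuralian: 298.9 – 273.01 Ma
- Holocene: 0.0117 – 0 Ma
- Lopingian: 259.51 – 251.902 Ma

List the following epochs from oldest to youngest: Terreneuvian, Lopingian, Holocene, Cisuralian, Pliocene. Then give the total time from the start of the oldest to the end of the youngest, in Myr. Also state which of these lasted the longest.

From the excerpt: Terreneuvian 538.8–521; Lopingian 259.51–251.902; Holocene 0.0117–0; Cisuralian 298.9–273.01; Pliocene 5.333–2.58 (Ma).
Larger Ma is earlier, so the oldest is Terreneuvian and the youngest is Holocene; oldest to youngest: Terreneuvian, Cisuralian, Lopingian, Pliocene, Holocene.
Oldest start 538.8 minus youngest end 0 gives 538.8 Myr overall.
Individual lengths (start − end): Lopingian 7.608; Cisuralian 25.89; Holocene 0.0117; Terreneuvian 17.8; Pliocene 2.753. The largest is Cisuralian at 25.89 Myr.

Terreneuvian, Cisuralian, Lopingian, Pliocene, Holocene; total span 538.8 Myr; longest is Cisuralian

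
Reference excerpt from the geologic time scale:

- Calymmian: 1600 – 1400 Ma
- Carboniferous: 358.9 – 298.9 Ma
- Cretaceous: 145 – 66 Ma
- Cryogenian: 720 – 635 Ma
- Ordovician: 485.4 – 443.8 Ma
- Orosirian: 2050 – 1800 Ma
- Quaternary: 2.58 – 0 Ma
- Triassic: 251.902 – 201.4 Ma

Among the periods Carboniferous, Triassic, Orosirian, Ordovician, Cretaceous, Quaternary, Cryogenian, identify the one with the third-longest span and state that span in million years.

Cretaceous, 79 million years

Durations: Carboniferous 60; Triassic 50.502; Orosirian 250; Ordovician 41.6; Cretaceous 79; Quaternary 2.58; Cryogenian 85 Myr.
Sorted longest-first: Orosirian (250), Cryogenian (85), Cretaceous (79), Carboniferous (60), Triassic (50.502), Ordovician (41.6), Quaternary (2.58).
The third longest is Cretaceous at 79 Myr.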